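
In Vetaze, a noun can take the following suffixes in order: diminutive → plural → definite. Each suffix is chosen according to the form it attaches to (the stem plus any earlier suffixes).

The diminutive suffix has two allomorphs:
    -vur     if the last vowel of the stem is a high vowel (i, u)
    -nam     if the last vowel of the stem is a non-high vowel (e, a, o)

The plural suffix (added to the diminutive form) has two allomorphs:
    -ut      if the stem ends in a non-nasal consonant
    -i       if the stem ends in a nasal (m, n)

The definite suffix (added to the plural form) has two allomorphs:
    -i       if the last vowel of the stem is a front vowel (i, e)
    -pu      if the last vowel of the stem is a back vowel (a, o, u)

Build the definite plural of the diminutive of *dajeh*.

*dajeh*: last vowel = /e/, a non-high vowel → -nam → *dajehnam*.
The final consonant of the diminutive form *dajehnam* is /m/, which is a nasal, so the plural suffix is -i, giving *dajehnami*.
The last vowel of the plural form *dajehnami* is /i/, which is a front vowel, so the definite suffix is -i, giving *dajehnamii*.

dajehnamii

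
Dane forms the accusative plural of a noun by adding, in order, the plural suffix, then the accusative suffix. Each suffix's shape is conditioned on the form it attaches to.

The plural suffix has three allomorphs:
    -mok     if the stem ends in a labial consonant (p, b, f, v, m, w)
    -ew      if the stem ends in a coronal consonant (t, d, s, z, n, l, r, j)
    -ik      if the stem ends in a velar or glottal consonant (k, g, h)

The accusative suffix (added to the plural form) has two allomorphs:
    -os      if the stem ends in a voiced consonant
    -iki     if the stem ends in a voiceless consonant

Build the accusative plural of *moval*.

*moval*: final consonant = /l/, coronal → -ew → *movalew*.
The final consonant of the plural form *movalew* is /w/, which is voiced, so the accusative suffix is -os, giving *movalewos*.

movalewos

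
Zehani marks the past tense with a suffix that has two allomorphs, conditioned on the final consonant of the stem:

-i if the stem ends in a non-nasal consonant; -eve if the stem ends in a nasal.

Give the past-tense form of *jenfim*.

*jenfim*: final consonant = /m/, a nasal → -eve → *jenfimeve*.

jenfimeve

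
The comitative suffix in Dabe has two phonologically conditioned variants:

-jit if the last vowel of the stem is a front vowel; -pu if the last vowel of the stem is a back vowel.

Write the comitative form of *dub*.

*dub* — last vowel /u/ (a back vowel) → -pu → *dubpu*.

dubpu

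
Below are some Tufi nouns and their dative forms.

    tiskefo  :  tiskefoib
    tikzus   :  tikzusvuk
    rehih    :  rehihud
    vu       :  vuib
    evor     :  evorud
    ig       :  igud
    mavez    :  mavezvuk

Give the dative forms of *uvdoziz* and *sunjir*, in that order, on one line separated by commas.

uvdozizvuk, sunjirud

The pattern is sibilance of the final sound: -vuk when the stem ends in a sibilant (*tikzus*, *mavez*); -ud when the stem ends in a non-sibilant consonant (*rehih*, *evor*, *ig*); -ib when the stem ends in a vowel (*tiskefo*, *vu*).
Since the final sound of *uvdoziz* is /z/ (a sibilant), it takes -vuk, giving *uvdozizvuk*.
*sunjir*: final sound = /r/, a non-sibilant consonant → -ud → *sunjirud*.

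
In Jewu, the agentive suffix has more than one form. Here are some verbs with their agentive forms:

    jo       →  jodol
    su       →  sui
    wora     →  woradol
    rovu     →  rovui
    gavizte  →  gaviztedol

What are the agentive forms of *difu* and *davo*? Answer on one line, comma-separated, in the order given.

difui, davodol

The pattern is height harmony: -i when the last vowel of the stem is a high vowel (*su*, *rovu*); -dol when the last vowel of the stem is a non-high vowel (*jo*, *wora*, *gavizte*).
*difu*: last vowel = /u/, a high vowel → -i → *difui*.
*davo* — last vowel /o/ (a non-high vowel) → -dol → *davodol*.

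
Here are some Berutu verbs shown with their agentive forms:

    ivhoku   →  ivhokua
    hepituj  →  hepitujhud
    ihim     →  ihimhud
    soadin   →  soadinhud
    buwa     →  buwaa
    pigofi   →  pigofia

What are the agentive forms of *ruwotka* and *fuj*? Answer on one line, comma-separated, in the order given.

ruwotkaa, fujhud

Looking at the final sound of each stem: -hud when the stem ends in a consonant (*hepituj*, *ihim*, *soadin*); -a when the stem ends in a vowel (*ivhoku*, *buwa*, *pigofi*).
Since the final sound of *ruwotka* is /a/ (a vowel), it takes -a, giving *ruwotkaa*.
*fuj*: final sound = /j/, a consonant → -hud → *fujhud*.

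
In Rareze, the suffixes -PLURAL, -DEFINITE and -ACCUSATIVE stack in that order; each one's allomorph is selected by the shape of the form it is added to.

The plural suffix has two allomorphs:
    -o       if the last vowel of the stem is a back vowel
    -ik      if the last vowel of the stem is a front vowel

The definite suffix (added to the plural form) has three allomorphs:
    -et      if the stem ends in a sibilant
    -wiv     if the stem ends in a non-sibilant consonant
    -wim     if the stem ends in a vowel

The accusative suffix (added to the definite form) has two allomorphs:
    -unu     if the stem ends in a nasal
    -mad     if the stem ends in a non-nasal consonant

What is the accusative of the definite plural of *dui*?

*dui*: last vowel = /i/, a front vowel → -ik → *duiik*.
The final sound of the plural form *duiik* is /k/, which is a non-sibilant consonant, so the definite suffix is -wiv, giving *duiikwiv*.
The definite form *duiikwiv* — final consonant /v/ (non-nasal) → -mad → *duiikwivmad*.

duiikwivmad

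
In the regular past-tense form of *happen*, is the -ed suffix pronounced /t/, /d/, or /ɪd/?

/d/

The stem *happen* ends in a voiced sound other than /d/.
The -ed suffix is realized as /ɪd/ after /t, d/; as /t/ after other voiceless consonants; and as /d/ after other voiced sounds.
So -ed on *happen* is pronounced /d/.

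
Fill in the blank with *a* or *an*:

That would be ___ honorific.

an

The indefinite article is chosen by the initial *sound* of the following word, not its spelling.
*honorific* begins with the sound /ɒ/ (silent h) — a vowel sound.
So the article is *an*: That would be an honorific.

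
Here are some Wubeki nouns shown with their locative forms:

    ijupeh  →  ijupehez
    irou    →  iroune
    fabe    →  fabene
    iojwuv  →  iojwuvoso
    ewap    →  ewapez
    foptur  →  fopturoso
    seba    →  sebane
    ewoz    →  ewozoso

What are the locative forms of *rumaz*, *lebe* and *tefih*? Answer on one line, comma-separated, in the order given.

rumazoso, lebene, tefihez

The alternation tracks the final sound of the stem — -ez when the stem ends in a voiceless consonant (*ijupeh*, *ewap*); -oso when the stem ends in a voiced consonant (*iojwuv*, *foptur*, *ewoz*); -ne when the stem ends in a vowel (*irou*, *fabe*, *seba*).
*rumaz*: final sound = /z/, a voiced consonant → -oso → *rumazoso*.
The final sound of *lebe* is /e/, which is a vowel, so the suffix is -ne, giving *lebene*.
*tefih*: final sound = /h/, a voiceless consonant → -ez → *tefihez*.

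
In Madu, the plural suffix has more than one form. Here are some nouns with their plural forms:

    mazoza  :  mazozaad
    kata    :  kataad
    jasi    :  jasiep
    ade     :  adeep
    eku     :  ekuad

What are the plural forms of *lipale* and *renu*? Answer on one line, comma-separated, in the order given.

lipaleep, renuad

Looking at the last vowel of each stem: -ep when the last vowel of the stem is a front vowel (*jasi*, *ade*); -ad when the last vowel of the stem is a back vowel (*mazoza*, *kata*, *eku*).
Since the last vowel of *lipale* is /e/ (a front vowel), it takes -ep, giving *lipaleep*.
*renu*: last vowel = /u/, a back vowel → -ad → *renuad*.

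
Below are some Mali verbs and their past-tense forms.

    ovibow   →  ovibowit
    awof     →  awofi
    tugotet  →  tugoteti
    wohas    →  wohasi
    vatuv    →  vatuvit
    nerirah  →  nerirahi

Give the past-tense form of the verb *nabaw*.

Looking at the final consonant of each stem: -i when the stem ends in a voiceless consonant (*awof*, *tugotet*, *wohas*, *nerirah*); -it when the stem ends in a voiced consonant (*ovibow*, *vatuv*).
*nabaw* — final consonant /w/ (voiced) → -it → *nabawit*.

nabawit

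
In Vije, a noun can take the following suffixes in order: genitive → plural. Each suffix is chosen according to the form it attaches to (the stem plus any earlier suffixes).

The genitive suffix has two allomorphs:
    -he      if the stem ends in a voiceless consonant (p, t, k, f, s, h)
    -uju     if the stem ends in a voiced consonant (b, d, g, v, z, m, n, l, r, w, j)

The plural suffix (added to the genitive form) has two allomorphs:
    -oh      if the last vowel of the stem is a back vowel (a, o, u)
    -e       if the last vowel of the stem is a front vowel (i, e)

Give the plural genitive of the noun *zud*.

*zud* — final consonant /d/ (voiced) → -uju → *zuduju*.
The last vowel of the genitive form *zuduju* is /u/, which is a back vowel, so the plural suffix is -oh, giving *zudujuoh*.

zudujuoh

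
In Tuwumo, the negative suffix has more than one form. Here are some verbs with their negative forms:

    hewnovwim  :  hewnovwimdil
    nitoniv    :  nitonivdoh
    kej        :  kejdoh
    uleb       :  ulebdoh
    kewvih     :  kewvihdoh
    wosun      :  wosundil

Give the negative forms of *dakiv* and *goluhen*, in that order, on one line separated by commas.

dakivdoh, goluhendil

The pattern is nasality of the final consonant: -dil when the stem ends in a nasal (*hewnovwim*, *wosun*); -doh when the stem ends in a non-nasal consonant (*nitoniv*, *kej*, *uleb*, *kewvih*).
Since the final consonant of *dakiv* is /v/ (non-nasal), it takes -doh, giving *dakivdoh*.
The final consonant of *goluhen* is /n/, which is a nasal, so the suffix is -dil, giving *goluhendil*.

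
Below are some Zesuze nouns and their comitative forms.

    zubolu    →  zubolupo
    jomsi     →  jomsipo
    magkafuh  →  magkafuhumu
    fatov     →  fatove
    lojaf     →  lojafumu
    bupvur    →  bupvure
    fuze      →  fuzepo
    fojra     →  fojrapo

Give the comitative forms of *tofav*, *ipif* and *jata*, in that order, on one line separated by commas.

The alternation tracks the final sound of the stem — -umu when the stem ends in a voiceless consonant (*magkafuh*, *lojaf*); -e when the stem ends in a voiced consonant (*fatov*, *bupvur*); -po when the stem ends in a vowel (*zubolu*, *jomsi*, *fuze*, *fojra*).
*tofav* — final sound /v/ (a voiced consonant) → -e → *tofave*.
*ipif*: final sound = /f/, a voiceless consonant → -umu → *ipifumu*.
*jata* — final sound /a/ (a vowel) → -po → *jatapo*.

tofave, ipifumu, jatapo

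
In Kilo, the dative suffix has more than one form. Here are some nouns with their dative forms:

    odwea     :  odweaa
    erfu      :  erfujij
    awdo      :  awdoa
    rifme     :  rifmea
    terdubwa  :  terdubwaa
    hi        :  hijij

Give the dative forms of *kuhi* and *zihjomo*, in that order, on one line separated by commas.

kuhijij, zihjomoa

The alternation tracks the last vowel of the stem — -jij when the last vowel of the stem is a high vowel (*erfu*, *hi*); -a when the last vowel of the stem is a non-high vowel (*odwea*, *awdo*, *rifme*, *terdubwa*).
*kuhi*: last vowel = /i/, a high vowel → -jij → *kuhijij*.
Since the last vowel of *zihjomo* is /o/ (a non-high vowel), it takes -a, giving *zihjomoa*.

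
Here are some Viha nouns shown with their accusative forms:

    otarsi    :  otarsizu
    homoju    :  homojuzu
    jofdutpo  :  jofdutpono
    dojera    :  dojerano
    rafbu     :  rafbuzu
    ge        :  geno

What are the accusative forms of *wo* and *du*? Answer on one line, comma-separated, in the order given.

wono, duzu

The suffix is conditioned by the last vowel: -zu when the last vowel of the stem is a high vowel (*otarsi*, *homoju*, *rafbu*); -no when the last vowel of the stem is a non-high vowel (*jofdutpo*, *dojera*, *ge*).
Since the last vowel of *wo* is /o/ (a non-high vowel), it takes -no, giving *wono*.
*du*: last vowel = /u/, a high vowel → -zu → *duzu*.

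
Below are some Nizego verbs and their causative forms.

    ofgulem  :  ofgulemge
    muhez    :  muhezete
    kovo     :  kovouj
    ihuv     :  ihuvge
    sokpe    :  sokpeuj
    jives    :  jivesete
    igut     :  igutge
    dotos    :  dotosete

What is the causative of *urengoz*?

urengozete

The pattern is sibilance of the final sound: -ete when the stem ends in a sibilant (*muhez*, *jives*, *dotos*); -ge when the stem ends in a non-sibilant consonant (*ofgulem*, *ihuv*, *igut*); -uj when the stem ends in a vowel (*kovo*, *sokpe*).
Since the final sound of *urengoz* is /z/ (a sibilant), it takes -ete, giving *urengozete*.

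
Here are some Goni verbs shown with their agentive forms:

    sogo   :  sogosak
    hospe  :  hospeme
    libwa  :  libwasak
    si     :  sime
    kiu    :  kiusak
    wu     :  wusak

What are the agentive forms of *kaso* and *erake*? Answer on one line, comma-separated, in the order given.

kasosak, erakeme

The suffix is conditioned by the last vowel: -me when the last vowel of the stem is a front vowel (*hospe*, *si*); -sak when the last vowel of the stem is a back vowel (*sogo*, *libwa*, *kiu*, *wu*).
*kaso*: last vowel = /o/, a back vowel → -sak → *kasosak*.
The last vowel of *erake* is /e/, which is a front vowel, so the suffix is -me, giving *erakeme*.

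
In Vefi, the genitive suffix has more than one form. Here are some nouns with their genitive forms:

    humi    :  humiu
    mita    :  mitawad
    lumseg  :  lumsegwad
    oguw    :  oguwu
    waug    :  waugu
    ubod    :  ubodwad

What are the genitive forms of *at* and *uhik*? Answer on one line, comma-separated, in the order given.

The pattern is height harmony: -u when the last vowel of the stem is a high vowel (*humi*, *oguw*, *waug*); -wad when the last vowel of the stem is a non-high vowel (*mita*, *lumseg*, *ubod*).
Since the last vowel of *at* is /a/ (a non-high vowel), it takes -wad, giving *atwad*.
The last vowel of *uhik* is /i/, which is a high vowel, so the suffix is -u, giving *uhiku*.

atwad, uhiku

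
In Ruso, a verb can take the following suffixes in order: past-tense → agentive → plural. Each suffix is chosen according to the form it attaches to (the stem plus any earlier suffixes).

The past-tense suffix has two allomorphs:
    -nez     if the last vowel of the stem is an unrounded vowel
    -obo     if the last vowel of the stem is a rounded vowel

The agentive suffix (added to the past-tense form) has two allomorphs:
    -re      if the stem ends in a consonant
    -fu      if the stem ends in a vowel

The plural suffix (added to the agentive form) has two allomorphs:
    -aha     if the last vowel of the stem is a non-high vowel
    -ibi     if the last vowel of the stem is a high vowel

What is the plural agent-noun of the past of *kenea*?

Since the last vowel of *kenea* is /a/ (an unrounded vowel), it takes -nez, giving *keneanez*.
Since the final sound of the past-tense form *keneanez* is /z/ (a consonant), it takes -re, giving *keneanezre*.
Since the last vowel of the agentive form *keneanezre* is /e/ (a non-high vowel), it takes -aha, giving *keneanezreaha*.

keneanezreaha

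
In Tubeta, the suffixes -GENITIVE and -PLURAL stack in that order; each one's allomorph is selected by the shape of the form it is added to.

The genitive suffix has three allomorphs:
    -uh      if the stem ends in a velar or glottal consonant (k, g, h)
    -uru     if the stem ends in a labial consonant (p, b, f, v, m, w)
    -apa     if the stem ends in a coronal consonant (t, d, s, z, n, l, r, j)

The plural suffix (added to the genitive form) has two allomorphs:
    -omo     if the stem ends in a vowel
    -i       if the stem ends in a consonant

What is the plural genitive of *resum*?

resumuruomo

The final consonant of *resum* is /m/, which is labial, so the genitive suffix is -uru, giving *resumuru*.
The genitive form *resumuru*: final sound = /u/, a vowel → -omo → *resumuruomo*.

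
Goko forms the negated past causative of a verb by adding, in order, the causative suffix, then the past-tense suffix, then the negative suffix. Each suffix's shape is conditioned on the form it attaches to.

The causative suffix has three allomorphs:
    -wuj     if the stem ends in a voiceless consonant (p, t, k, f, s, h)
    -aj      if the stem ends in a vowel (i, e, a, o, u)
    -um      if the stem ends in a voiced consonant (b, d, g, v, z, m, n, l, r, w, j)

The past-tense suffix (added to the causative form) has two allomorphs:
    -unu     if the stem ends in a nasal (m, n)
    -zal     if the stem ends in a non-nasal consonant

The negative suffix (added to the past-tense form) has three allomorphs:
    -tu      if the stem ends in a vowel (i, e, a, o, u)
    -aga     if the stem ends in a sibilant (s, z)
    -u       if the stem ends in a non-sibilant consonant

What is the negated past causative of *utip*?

utipwujzalu

Since the final sound of *utip* is /p/ (a voiceless consonant), it takes -wuj, giving *utipwuj*.
The causative form *utipwuj* — final consonant /j/ (non-nasal) → -zal → *utipwujzal*.
The past-tense form *utipwujzal*: final sound = /l/, a non-sibilant consonant → -u → *utipwujzalu*.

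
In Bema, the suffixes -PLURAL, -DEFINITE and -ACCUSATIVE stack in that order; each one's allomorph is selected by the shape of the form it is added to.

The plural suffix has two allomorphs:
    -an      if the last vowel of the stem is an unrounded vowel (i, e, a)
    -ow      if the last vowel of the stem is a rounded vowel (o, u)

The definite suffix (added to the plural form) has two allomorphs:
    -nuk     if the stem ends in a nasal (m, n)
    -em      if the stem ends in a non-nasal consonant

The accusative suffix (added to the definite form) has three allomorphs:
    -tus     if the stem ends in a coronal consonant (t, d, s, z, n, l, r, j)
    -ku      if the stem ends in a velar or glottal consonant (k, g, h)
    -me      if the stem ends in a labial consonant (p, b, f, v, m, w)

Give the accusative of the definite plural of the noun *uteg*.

utegannukku

Since the last vowel of *uteg* is /e/ (an unrounded vowel), it takes -an, giving *utegan*.
The plural form *utegan* — final consonant /n/ (a nasal) → -nuk → *utegannuk*.
The definite form *utegannuk*: final consonant = /k/, velar/glottal → -ku → *utegannukku*.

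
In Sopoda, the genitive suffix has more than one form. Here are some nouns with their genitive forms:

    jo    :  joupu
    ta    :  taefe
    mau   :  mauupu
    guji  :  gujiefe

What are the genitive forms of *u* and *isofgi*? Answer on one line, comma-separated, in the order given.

The pattern is rounding harmony: -upu when the last vowel of the stem is a rounded vowel (*jo*, *mau*); -efe when the last vowel of the stem is an unrounded vowel (*ta*, *guji*).
The last vowel of *u* is /u/, which is a rounded vowel, so the suffix is -upu, giving *uupu*.
Since the last vowel of *isofgi* is /i/ (an unrounded vowel), it takes -efe, giving *isofgiefe*.

uupu, isofgiefe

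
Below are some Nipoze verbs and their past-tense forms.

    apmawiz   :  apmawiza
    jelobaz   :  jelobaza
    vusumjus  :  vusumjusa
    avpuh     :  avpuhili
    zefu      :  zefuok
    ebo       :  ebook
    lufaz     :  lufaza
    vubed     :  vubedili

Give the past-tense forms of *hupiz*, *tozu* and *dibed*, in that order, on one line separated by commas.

Looking at the final sound of each stem: -a when the stem ends in a sibilant (*apmawiz*, *jelobaz*, *vusumjus*, *lufaz*); -ili when the stem ends in a non-sibilant consonant (*avpuh*, *vubed*); -ok when the stem ends in a vowel (*zefu*, *ebo*).
*hupiz* — final sound /z/ (a sibilant) → -a → *hupiza*.
Since the final sound of *tozu* is /u/ (a vowel), it takes -ok, giving *tozuok*.
The final sound of *dibed* is /d/, which is a non-sibilant consonant, so the suffix is -ili, giving *dibedili*.

hupiza, tozuok, dibedili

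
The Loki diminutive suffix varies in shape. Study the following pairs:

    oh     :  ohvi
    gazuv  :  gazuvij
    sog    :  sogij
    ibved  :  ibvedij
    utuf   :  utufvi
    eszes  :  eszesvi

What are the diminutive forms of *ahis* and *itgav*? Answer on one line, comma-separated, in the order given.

ahisvi, itgavij

Looking at the final consonant of each stem: -vi when the stem ends in a voiceless consonant (*oh*, *utuf*, *eszes*); -ij when the stem ends in a voiced consonant (*gazuv*, *sog*, *ibved*).
*ahis* — final consonant /s/ (voiceless) → -vi → *ahisvi*.
*itgav* — final consonant /v/ (voiced) → -ij → *itgavij*.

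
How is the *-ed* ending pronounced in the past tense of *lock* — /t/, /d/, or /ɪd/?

The stem *lock* ends in a voiceless consonant other than /t/.
The -ed suffix is realized as /ɪd/ after /t, d/; as /t/ after other voiceless consonants; and as /d/ after other voiced sounds.
So -ed on *lock* is pronounced /t/.

/t/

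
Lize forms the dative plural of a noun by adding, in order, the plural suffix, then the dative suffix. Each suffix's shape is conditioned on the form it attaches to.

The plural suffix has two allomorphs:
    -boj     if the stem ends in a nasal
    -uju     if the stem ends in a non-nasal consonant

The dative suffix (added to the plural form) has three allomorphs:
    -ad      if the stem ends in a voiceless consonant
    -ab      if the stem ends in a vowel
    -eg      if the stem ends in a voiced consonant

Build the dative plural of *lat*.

latujuab

*lat*: final consonant = /t/, non-nasal → -uju → *latuju*.
Since the final sound of the plural form *latuju* is /u/ (a vowel), it takes -ab, giving *latujuab*.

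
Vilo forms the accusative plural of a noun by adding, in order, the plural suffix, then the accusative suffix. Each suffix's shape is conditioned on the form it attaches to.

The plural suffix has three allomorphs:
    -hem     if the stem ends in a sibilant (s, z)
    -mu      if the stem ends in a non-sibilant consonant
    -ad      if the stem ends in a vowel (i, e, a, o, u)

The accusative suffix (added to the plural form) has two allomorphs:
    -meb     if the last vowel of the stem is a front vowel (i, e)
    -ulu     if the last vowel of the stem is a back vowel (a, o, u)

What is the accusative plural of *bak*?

Since the final sound of *bak* is /k/ (a non-sibilant consonant), it takes -mu, giving *bakmu*.
The plural form *bakmu* — last vowel /u/ (a back vowel) → -ulu → *bakmuulu*.

bakmuulu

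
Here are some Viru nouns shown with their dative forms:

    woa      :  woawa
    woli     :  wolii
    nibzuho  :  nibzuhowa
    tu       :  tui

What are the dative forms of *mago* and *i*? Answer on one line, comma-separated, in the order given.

magowa, ii

Looking at the last vowel of each stem: -i when the last vowel of the stem is a high vowel (*woli*, *tu*); -wa when the last vowel of the stem is a non-high vowel (*woa*, *nibzuho*).
Since the last vowel of *mago* is /o/ (a non-high vowel), it takes -wa, giving *magowa*.
Since the last vowel of *i* is /i/ (a high vowel), it takes -i, giving *ii*.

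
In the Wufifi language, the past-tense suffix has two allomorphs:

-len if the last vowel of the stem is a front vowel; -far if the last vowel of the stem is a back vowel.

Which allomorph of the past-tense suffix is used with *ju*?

-far

Since the last vowel of *ju* is /u/ (a back vowel), it takes -far.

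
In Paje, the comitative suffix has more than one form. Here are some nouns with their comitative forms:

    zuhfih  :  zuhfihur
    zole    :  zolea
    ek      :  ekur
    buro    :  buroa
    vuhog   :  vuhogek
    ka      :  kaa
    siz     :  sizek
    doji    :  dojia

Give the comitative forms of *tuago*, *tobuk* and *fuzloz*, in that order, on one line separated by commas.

The pattern is voicing of the final sound: -ur when the stem ends in a voiceless consonant (*zuhfih*, *ek*); -ek when the stem ends in a voiced consonant (*vuhog*, *siz*); -a when the stem ends in a vowel (*zole*, *buro*, *ka*, *doji*).
*tuago*: final sound = /o/, a vowel → -a → *tuagoa*.
The final sound of *tobuk* is /k/, which is a voiceless consonant, so the suffix is -ur, giving *tobukur*.
*fuzloz* — final sound /z/ (a voiced consonant) → -ek → *fuzlozek*.

tuagoa, tobukur, fuzlozek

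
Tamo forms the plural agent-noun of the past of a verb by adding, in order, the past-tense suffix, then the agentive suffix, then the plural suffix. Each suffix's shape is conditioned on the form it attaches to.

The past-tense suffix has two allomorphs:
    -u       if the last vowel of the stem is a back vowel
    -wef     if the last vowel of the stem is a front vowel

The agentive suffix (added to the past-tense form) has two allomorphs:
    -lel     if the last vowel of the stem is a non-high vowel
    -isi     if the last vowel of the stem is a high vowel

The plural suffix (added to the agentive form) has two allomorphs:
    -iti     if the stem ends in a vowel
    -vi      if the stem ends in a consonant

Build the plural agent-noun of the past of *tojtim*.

Since the last vowel of *tojtim* is /i/ (a front vowel), it takes -wef, giving *tojtimwef*.
Since the last vowel of the past-tense form *tojtimwef* is /e/ (a non-high vowel), it takes -lel, giving *tojtimweflel*.
The agentive form *tojtimweflel* — final sound /l/ (a consonant) → -vi → *tojtimweflelvi*.

tojtimweflelvi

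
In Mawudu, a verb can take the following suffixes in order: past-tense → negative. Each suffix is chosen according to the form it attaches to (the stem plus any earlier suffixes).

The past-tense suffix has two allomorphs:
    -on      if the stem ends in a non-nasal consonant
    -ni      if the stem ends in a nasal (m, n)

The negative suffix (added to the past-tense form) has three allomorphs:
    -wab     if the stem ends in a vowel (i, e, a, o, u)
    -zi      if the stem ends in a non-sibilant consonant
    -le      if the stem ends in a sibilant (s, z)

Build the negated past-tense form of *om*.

omniwab

Since the final consonant of *om* is /m/ (a nasal), it takes -ni, giving *omni*.
The past-tense form *omni*: final sound = /i/, a vowel → -wab → *omniwab*.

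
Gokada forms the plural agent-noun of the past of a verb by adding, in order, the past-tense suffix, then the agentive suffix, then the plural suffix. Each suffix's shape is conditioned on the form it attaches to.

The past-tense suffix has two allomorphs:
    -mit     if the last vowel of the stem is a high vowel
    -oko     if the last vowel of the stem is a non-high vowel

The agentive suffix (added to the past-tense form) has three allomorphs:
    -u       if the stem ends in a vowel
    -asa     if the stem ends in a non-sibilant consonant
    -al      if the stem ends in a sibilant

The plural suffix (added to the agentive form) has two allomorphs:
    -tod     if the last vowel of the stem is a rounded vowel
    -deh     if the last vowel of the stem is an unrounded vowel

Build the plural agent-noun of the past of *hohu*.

*hohu* — last vowel /u/ (a high vowel) → -mit → *hohumit*.
The past-tense form *hohumit* — final sound /t/ (a non-sibilant consonant) → -asa → *hohumitasa*.
The agentive form *hohumitasa*: last vowel = /a/, an unrounded vowel → -deh → *hohumitasadeh*.

hohumitasadeh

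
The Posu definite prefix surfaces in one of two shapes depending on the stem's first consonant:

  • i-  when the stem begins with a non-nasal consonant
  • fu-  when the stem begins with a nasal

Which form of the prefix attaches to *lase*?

Since the first consonant of *lase* is /l/ (non-nasal), it takes i-.

i-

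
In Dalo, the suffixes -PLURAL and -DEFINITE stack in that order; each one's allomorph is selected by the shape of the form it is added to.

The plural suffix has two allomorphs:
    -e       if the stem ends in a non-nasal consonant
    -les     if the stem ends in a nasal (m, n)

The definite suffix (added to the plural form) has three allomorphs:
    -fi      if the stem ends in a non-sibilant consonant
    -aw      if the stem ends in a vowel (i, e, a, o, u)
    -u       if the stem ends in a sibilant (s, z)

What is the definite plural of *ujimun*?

ujimunlesu

*ujimun*: final consonant = /n/, a nasal → -les → *ujimunles*.
The final sound of the plural form *ujimunles* is /s/, which is a sibilant, so the definite suffix is -u, giving *ujimunlesu*.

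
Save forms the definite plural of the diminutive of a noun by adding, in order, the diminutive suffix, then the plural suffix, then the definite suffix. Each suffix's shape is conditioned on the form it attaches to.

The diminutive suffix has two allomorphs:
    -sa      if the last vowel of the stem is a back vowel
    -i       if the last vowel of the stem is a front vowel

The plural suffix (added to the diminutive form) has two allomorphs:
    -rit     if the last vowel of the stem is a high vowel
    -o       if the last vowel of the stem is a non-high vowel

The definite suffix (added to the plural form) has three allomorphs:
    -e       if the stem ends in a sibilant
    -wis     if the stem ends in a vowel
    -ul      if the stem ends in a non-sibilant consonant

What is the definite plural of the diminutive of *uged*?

The last vowel of *uged* is /e/, which is a front vowel, so the diminutive suffix is -i, giving *ugedi*.
The last vowel of the diminutive form *ugedi* is /i/, which is a high vowel, so the plural suffix is -rit, giving *ugedirit*.
Since the final sound of the plural form *ugedirit* is /t/ (a non-sibilant consonant), it takes -ul, giving *ugediritul*.

ugediritul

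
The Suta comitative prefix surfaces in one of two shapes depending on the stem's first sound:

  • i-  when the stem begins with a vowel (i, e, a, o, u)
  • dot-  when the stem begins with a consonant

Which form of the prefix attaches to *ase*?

*ase* — first sound /a/ (a vowel) → i-.

i-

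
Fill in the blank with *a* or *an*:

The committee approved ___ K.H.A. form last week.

a

The indefinite article is chosen by the initial *sound* of the following word, not its spelling.
The initialism *K.H.A.* is read letter by letter; the first letter, K, is pronounced /keɪ/, which begins with a consonant sound.
So the article is *a*: The committee approved a K.H.A. form last week.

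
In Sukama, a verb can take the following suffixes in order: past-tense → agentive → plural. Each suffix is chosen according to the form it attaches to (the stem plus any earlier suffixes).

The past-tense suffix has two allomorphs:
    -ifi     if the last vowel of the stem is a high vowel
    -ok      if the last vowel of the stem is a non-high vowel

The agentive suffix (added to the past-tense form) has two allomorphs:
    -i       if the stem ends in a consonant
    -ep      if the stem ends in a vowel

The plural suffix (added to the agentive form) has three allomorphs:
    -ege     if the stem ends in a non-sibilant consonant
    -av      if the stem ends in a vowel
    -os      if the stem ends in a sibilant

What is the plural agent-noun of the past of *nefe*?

nefeokiav

The last vowel of *nefe* is /e/, which is a non-high vowel, so the past-tense suffix is -ok, giving *nefeok*.
Since the final sound of the past-tense form *nefeok* is /k/ (a consonant), it takes -i, giving *nefeoki*.
The agentive form *nefeoki* — final sound /i/ (a vowel) → -av → *nefeokiav*.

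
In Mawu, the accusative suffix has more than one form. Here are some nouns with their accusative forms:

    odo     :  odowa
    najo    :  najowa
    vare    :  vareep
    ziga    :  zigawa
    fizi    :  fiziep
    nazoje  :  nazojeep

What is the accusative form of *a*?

The pattern is front/back vowel harmony: -ep when the last vowel of the stem is a front vowel (*vare*, *fizi*, *nazoje*); -wa when the last vowel of the stem is a back vowel (*odo*, *najo*, *ziga*).
The last vowel of *a* is /a/, which is a back vowel, so the suffix is -wa, giving *awa*.

awa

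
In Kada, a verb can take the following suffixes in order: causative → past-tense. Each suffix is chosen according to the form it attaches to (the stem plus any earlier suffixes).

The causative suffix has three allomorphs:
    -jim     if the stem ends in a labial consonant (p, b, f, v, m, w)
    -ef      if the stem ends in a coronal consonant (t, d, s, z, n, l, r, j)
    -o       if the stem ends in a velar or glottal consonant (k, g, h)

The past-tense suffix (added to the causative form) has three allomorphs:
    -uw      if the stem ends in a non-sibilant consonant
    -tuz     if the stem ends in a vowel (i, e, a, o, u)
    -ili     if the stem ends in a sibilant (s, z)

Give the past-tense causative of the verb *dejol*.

dejolefuw

*dejol* — final consonant /l/ (coronal) → -ef → *dejolef*.
Since the final sound of the causative form *dejolef* is /f/ (a non-sibilant consonant), it takes -uw, giving *dejolefuw*.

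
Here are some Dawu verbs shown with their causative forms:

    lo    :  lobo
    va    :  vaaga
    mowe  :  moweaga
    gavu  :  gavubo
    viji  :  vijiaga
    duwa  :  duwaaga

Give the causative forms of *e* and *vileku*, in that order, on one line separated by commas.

The alternation tracks the last vowel of the stem — -bo when the last vowel of the stem is a rounded vowel (*lo*, *gavu*); -aga when the last vowel of the stem is an unrounded vowel (*va*, *mowe*, *viji*, *duwa*).
*e* — last vowel /e/ (an unrounded vowel) → -aga → *eaga*.
The last vowel of *vileku* is /u/, which is a rounded vowel, so the suffix is -bo, giving *vilekubo*.

eaga, vilekubo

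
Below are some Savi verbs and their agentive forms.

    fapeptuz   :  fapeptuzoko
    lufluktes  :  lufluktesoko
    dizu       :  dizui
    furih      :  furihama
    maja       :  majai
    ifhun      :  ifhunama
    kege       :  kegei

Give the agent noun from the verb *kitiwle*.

kitiwlei

Looking at the final sound of each stem: -oko when the stem ends in a sibilant (*fapeptuz*, *lufluktes*); -ama when the stem ends in a non-sibilant consonant (*furih*, *ifhun*); -i when the stem ends in a vowel (*dizu*, *maja*, *kege*).
The final sound of *kitiwle* is /e/, which is a vowel, so the suffix is -i, giving *kitiwlei*.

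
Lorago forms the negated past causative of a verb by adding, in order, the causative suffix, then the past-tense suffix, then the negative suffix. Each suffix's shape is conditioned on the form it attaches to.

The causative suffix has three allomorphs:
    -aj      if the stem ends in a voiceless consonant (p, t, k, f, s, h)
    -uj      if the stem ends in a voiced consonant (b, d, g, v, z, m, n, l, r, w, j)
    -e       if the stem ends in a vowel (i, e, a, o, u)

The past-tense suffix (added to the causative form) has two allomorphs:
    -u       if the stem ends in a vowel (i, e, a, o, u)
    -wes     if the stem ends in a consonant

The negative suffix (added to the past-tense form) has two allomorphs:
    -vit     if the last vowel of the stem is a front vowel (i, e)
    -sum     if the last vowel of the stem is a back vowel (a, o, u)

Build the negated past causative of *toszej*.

Since the final sound of *toszej* is /j/ (a voiced consonant), it takes -uj, giving *toszejuj*.
The final sound of the causative form *toszejuj* is /j/, which is a consonant, so the past-tense suffix is -wes, giving *toszejujwes*.
The last vowel of the past-tense form *toszejujwes* is /e/, which is a front vowel, so the negative suffix is -vit, giving *toszejujwesvit*.

toszejujwesvit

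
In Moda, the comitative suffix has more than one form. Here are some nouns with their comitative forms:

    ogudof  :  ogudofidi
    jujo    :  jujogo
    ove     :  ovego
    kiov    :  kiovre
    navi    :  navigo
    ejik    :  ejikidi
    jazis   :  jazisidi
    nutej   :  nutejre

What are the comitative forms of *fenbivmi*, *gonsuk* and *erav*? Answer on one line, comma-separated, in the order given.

fenbivmigo, gonsukidi, eravre

The alternation tracks the final sound of the stem — -idi when the stem ends in a voiceless consonant (*ogudof*, *ejik*, *jazis*); -re when the stem ends in a voiced consonant (*kiov*, *nutej*); -go when the stem ends in a vowel (*jujo*, *ove*, *navi*).
*fenbivmi* — final sound /i/ (a vowel) → -go → *fenbivmigo*.
*gonsuk*: final sound = /k/, a voiceless consonant → -idi → *gonsukidi*.
Since the final sound of *erav* is /v/ (a voiced consonant), it takes -re, giving *eravre*.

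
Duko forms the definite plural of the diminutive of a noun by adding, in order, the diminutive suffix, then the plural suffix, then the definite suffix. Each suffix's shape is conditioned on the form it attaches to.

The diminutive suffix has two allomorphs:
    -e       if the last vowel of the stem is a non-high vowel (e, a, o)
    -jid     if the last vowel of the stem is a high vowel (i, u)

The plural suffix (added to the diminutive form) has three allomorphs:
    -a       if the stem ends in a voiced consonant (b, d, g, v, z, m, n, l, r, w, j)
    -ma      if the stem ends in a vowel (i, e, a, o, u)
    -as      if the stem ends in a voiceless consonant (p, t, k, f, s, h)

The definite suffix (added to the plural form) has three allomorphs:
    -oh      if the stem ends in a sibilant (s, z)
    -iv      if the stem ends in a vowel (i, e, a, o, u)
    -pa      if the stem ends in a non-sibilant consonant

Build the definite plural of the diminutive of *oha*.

Since the last vowel of *oha* is /a/ (a non-high vowel), it takes -e, giving *ohae*.
The diminutive form *ohae*: final sound = /e/, a vowel → -ma → *ohaema*.
Since the final sound of the plural form *ohaema* is /a/ (a vowel), it takes -iv, giving *ohaemaiv*.

ohaemaiv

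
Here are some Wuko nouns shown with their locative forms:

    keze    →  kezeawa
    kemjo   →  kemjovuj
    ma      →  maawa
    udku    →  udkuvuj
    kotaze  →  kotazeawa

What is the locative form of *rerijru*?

rerijruvuj

The pattern is rounding harmony: -vuj when the last vowel of the stem is a rounded vowel (*kemjo*, *udku*); -awa when the last vowel of the stem is an unrounded vowel (*keze*, *ma*, *kotaze*).
*rerijru* — last vowel /u/ (a rounded vowel) → -vuj → *rerijruvuj*.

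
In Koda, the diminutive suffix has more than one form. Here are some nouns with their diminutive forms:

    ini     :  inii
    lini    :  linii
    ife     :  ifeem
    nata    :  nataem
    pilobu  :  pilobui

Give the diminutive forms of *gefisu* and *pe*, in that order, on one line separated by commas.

gefisui, peem

Looking at the last vowel of each stem: -i when the last vowel of the stem is a high vowel (*ini*, *lini*, *pilobu*); -em when the last vowel of the stem is a non-high vowel (*ife*, *nata*).
*gefisu* — last vowel /u/ (a high vowel) → -i → *gefisui*.
Since the last vowel of *pe* is /e/ (a non-high vowel), it takes -em, giving *peem*.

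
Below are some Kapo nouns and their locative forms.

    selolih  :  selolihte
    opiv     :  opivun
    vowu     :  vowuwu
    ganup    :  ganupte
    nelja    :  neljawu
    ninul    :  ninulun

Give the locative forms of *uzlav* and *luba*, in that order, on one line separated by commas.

The pattern is voicing of the final sound: -te when the stem ends in a voiceless consonant (*selolih*, *ganup*); -un when the stem ends in a voiced consonant (*opiv*, *ninul*); -wu when the stem ends in a vowel (*vowu*, *nelja*).
Since the final sound of *uzlav* is /v/ (a voiced consonant), it takes -un, giving *uzlavun*.
Since the final sound of *luba* is /a/ (a vowel), it takes -wu, giving *lubawu*.

uzlavun, lubawu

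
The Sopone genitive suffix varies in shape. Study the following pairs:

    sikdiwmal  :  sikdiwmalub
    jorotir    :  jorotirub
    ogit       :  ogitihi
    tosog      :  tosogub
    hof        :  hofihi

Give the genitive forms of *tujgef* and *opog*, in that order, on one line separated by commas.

The suffix is conditioned by the final consonant: -ihi when the stem ends in a voiceless consonant (*ogit*, *hof*); -ub when the stem ends in a voiced consonant (*sikdiwmal*, *jorotir*, *tosog*).
Since the final consonant of *tujgef* is /f/ (voiceless), it takes -ihi, giving *tujgefihi*.
The final consonant of *opog* is /g/, which is voiced, so the suffix is -ub, giving *opogub*.

tujgefihi, opogub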